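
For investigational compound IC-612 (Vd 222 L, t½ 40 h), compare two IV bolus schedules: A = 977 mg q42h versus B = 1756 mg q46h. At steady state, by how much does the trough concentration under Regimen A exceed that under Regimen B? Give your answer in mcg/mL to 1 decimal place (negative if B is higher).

-2.4 mcg/mL

Regimen A: f = (1/2)^(42/40) ≈ 0.4830; Cmin,ss = (977/222)·f/(1−f) ≈ 4.111 mcg/mL.
Regimen B: f = (1/2)^(46/40) ≈ 0.4506; Cmin,ss = (1756/222)·f/(1−f) ≈ 6.487 mcg/mL.
Difference ≈ 4.111 − 6.487 ≈ -2.376 mcg/mL.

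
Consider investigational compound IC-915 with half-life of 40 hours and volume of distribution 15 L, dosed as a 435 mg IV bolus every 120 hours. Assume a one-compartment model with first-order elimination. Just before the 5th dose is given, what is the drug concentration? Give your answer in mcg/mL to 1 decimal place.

f = (1/2)^(τ/t½) = (1/2)^(120/40) ≈ 0.1250.
C₀ = D/Vd = 435/15 ≈ 29.000 mcg/mL.
Before the 5th dose, 4 doses have been given. Superposition: Cmin = C₀·(f + f² + … + f^4).
≈ 29.000 × (0.1250 + 0.0156 + 0.0020 + 0.0002) ≈ 29.000 × 0.1428 ≈ 4.141 mcg/mL.

4.1 mcg/mL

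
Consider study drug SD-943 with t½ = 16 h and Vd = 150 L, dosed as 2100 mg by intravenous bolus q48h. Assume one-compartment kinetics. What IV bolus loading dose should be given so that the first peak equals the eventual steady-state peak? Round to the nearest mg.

f = (1/2)^(48/16) ≈ 0.125000; accumulation ratio R = 1/(1−f) ≈ 1.14286.
Loading dose to hit Cmax,ss on first dose: D_load = D_maint·R ≈ 2100 × 1.14286 ≈ 2400.01 mg.

2400 mg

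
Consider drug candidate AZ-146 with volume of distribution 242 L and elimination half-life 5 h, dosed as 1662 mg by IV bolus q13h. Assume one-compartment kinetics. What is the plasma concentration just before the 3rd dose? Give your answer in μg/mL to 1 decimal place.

1.3 μg/mL

f = (1/2)^(τ/t½) = (1/2)^(13/5) ≈ 0.1649.
C₀ = D/Vd = 1662/242 ≈ 6.868 μg/mL.
Before the 3rd dose, 2 doses have been given. Superposition: Cmin = C₀·(f + f²).
≈ 6.868 × (0.1649 + 0.0272) ≈ 6.868 × 0.1921 ≈ 1.319 μg/mL.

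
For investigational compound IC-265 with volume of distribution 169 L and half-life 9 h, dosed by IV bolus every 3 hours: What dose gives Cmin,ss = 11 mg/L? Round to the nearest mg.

τ/t½ = 3/9 ≈ 0.33333, so f = (1/2)^(3/9) ≈ 0.793701.
Cmin,ss = (D/Vd)·f/(1−f), so D = Cmin,ss·Vd·(1−f)/f.
D = 11 × 169 × (1−f)/f ≈ 11 × 169 × 0.25992 ≈ 483.19 mg.

483 mg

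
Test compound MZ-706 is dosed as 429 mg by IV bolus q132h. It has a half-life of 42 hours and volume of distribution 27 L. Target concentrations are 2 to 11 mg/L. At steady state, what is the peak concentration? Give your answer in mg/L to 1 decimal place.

Over one 132-h interval, 132/42 ≈ 3.1429 half-lives elapse, leaving f ≈ 0.1132 of each dose.
At steady state, accumulation factor R = 1/(1 − e^(−kτ)) ≈ 1.1276.
Single-dose peak C₀ = D/Vd = 429/27 ≈ 15.889 mg/L.
Steady-state peak Cmax,ss = C₀·R ≈ 15.889 × 1.1276 ≈ 17.916 mg/L.
Peak 17.9 mg/L vs MTC 11 mg/L: exceeds toxic threshold.

17.9 mg/L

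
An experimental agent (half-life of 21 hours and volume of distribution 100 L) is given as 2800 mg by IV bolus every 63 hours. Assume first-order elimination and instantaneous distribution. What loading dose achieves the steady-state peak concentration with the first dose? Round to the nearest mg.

f = (1/2)^(63/21) ≈ 0.125000; accumulation ratio R = 1/(1−f) ≈ 1.14286.
Loading dose to hit Cmax,ss on first dose: D_load = D_maint·R ≈ 2800 × 1.14286 ≈ 3200.01 mg.

3200 mg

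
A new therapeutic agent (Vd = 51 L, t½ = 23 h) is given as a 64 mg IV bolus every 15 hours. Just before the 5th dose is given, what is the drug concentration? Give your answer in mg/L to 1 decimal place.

f = (1/2)^(τ/t½) = (1/2)^(15/23) ≈ 0.6363.
C₀ = D/Vd = 64/51 ≈ 1.255 mg/L.
Before the 5th dose, 4 doses have been given. Superposition: Cmin = C₀·(f + f² + … + f^4).
≈ 1.255 × (0.6363 + 0.4049 + 0.2576 + 0.1639) ≈ 1.255 × 1.4627 ≈ 1.836 mg/L.

1.8 mg/L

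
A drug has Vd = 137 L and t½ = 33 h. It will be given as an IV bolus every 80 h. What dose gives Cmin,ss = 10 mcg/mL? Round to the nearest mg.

τ/t½ = 80/33 ≈ 2.4242, so f = (1/2)^(80/33) ≈ 0.186307.
Cmin,ss = (D/Vd)·f/(1−f), so D = Cmin,ss·Vd·(1−f)/f.
D = 10 × 137 × (1−f)/f ≈ 10 × 137 × 4.36748 ≈ 5983.45 mg.

5983 mg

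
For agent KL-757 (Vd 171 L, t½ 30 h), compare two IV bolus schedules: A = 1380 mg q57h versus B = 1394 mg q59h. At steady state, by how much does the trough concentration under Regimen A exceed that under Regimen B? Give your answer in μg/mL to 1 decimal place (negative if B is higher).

0.2 μg/mL

Regimen A: f = (1/2)^(57/30) ≈ 0.2679; Cmin,ss = (1380/171)·f/(1−f) ≈ 2.953 μg/mL.
Regimen B: f = (1/2)^(59/30) ≈ 0.2558; Cmin,ss = (1394/171)·f/(1−f) ≈ 2.802 μg/mL.
Difference ≈ 2.953 − 2.802 ≈ 0.151 μg/mL.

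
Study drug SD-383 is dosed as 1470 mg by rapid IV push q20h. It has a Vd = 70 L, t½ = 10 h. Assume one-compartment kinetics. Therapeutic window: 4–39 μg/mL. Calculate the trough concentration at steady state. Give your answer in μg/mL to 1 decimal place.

7.0 μg/mL

τ = 20 h = 2 half-lives, so f = (1/2)^2 = 0.25.
Accumulation ratio R = 1/(1 − f) = 1/0.75 = 4/3.
Single-dose peak C₀ = D/Vd = 1470/70 = 21 μg/mL.
Steady-state peak Cmax,ss = C₀·R = 21 × 4/3 ≈ 28.000 μg/mL.
Steady-state trough Cmin,ss = Cmax,ss·f ≈ 28.000 × 0.25 ≈ 7.000 μg/mL.
Trough 7.0 μg/mL vs MEC 4 μg/mL: adequate.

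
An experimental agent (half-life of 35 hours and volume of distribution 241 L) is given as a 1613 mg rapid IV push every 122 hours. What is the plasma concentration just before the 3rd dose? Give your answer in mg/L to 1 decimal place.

0.7 mg/L

f = (1/2)^(τ/t½) = (1/2)^(122/35) ≈ 0.0893.
C₀ = D/Vd = 1613/241 ≈ 6.693 mg/L.
Before the 3rd dose, 2 doses have been given. Superposition: Cmin = C₀·(f + f²).
≈ 6.693 × (0.0893 + 0.0080) ≈ 6.693 × 0.0973 ≈ 0.651 mg/L.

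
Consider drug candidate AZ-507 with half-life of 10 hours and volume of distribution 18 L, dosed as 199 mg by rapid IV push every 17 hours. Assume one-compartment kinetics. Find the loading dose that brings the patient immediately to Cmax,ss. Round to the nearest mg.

f = (1/2)^(17/10) ≈ 0.307786; accumulation ratio R = 1/(1−f) ≈ 1.44464.
Loading dose to hit Cmax,ss on first dose: D_load = D_maint·R ≈ 199 × 1.44464 ≈ 287.48 mg.

287 mg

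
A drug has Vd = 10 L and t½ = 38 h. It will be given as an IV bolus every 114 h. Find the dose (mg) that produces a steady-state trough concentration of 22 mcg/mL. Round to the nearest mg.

τ/t½ = 114/38 ≈ 3, so f = (1/2)^(114/38) ≈ 0.125000.
Cmin,ss = (D/Vd)·f/(1−f), so D = Cmin,ss·Vd·(1−f)/f.
D = 22 × 10 × (1−f)/f ≈ 22 × 10 × 7.00000 ≈ 1540.00 mg.

1540 mg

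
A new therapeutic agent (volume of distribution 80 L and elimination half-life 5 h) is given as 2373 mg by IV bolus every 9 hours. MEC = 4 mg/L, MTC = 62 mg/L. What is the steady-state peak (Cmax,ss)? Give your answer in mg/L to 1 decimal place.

41.6 mg/L

Over one 9-h interval, 9/5 ≈ 1.8 half-lives elapse, leaving f ≈ 0.2872 of each dose.
Accumulation ratio R = 1/(1 − f) ≈ 1/0.7128 ≈ 1.4029.
Each bolus raises the concentration by D/Vd = 2373/80 ≈ 29.663 mg/L.
Steady-state peak Cmax,ss = C₀·R ≈ 29.663 × 1.4029 ≈ 41.614 mg/L.
Peak 41.6 mg/L vs MTC 62 mg/L: below toxic threshold.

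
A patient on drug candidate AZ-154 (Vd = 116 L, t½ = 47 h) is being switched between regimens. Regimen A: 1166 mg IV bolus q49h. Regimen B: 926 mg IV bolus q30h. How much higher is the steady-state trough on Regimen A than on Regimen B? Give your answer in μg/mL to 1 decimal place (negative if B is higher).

Regimen A: f = (1/2)^(49/47) ≈ 0.4855; Cmin,ss = (1166/116)·f/(1−f) ≈ 9.485 μg/mL.
Regimen B: f = (1/2)^(30/47) ≈ 0.6425; Cmin,ss = (926/116)·f/(1−f) ≈ 14.347 μg/mL.
Difference ≈ 9.485 − 14.347 ≈ -4.862 μg/mL.

-4.9 μg/mL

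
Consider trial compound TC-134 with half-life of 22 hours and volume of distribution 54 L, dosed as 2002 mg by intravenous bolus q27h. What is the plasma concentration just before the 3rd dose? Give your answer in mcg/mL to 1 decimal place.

f = (1/2)^(τ/t½) = (1/2)^(27/22) ≈ 0.4271.
C₀ = D/Vd = 2002/54 ≈ 37.074 mcg/mL.
Before the 3rd dose, 2 doses have been given. Superposition: Cmin = C₀·(f + f²).
≈ 37.074 × (0.4271 + 0.1824) ≈ 37.074 × 0.6095 ≈ 22.597 mcg/mL.

22.6 mcg/mL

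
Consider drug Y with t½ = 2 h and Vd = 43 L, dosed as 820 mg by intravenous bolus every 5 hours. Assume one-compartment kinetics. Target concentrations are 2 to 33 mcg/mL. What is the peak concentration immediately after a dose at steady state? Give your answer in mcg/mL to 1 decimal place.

k = ln2/t½ = ln2/2 ≈ 0.346574 h⁻¹; fraction remaining f = e^(−kτ) = e^(−0.346574×5) ≈ 0.1768.
At steady state, accumulation factor R = 1/(1 − e^(−kτ)) ≈ 1.2148.
Each bolus raises the concentration by D/Vd = 820/43 ≈ 19.070 mcg/mL.
Steady-state peak Cmax,ss = C₀·R ≈ 19.070 × 1.2148 ≈ 23.166 mcg/mL.
Peak 23.2 mcg/mL vs MTC 33 mcg/mL: below toxic threshold.

23.2 mcg/mL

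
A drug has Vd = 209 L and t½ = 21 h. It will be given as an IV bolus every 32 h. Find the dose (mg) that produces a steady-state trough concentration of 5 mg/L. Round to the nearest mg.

1960 mg

τ/t½ = 32/21 ≈ 1.5238, so f = (1/2)^(32/21) ≈ 0.347766.
Cmin,ss = (D/Vd)·f/(1−f), so D = Cmin,ss·Vd·(1−f)/f.
D = 5 × 209 × (1−f)/f ≈ 5 × 209 × 1.87550 ≈ 1959.90 mg.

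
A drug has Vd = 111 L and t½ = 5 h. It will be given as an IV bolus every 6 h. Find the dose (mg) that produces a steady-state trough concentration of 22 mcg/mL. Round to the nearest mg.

τ/t½ = 6/5 ≈ 1.2, so f = (1/2)^(6/5) ≈ 0.435275.
Cmin,ss = (D/Vd)·f/(1−f), so D = Cmin,ss·Vd·(1−f)/f.
D = 22 × 111 × (1−f)/f ≈ 22 × 111 × 1.29740 ≈ 3168.25 mg.

3168 mg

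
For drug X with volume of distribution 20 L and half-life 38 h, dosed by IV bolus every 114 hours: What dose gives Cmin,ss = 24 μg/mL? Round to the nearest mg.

3360 mg

τ/t½ = 114/38 ≈ 3, so f = (1/2)^(114/38) ≈ 0.125000.
Cmin,ss = (D/Vd)·f/(1−f), so D = Cmin,ss·Vd·(1−f)/f.
D = 24 × 20 × (1−f)/f ≈ 24 × 20 × 7.00000 ≈ 3360.00 mg.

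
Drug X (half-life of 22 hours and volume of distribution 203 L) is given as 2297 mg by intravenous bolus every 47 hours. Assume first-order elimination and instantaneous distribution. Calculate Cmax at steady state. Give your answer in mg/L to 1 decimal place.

Over one 47-h interval, 47/22 ≈ 2.1364 half-lives elapse, leaving f ≈ 0.2275 of each dose.
Accumulation ratio R = 1/(1 − f) ≈ 1/0.7725 ≈ 1.2945.
Each bolus raises the concentration by D/Vd = 2297/203 ≈ 11.315 mg/L.
Steady-state peak Cmax,ss = C₀·R ≈ 11.315 × 1.2945 ≈ 14.647 mg/L.

14.6 mg/L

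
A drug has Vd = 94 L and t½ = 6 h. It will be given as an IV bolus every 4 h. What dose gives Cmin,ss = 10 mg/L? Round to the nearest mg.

τ/t½ = 4/6 ≈ 0.66667, so f = (1/2)^(4/6) ≈ 0.629961.
Cmin,ss = (D/Vd)·f/(1−f), so D = Cmin,ss·Vd·(1−f)/f.
D = 10 × 94 × (1−f)/f ≈ 10 × 94 × 0.58740 ≈ 552.16 mg.

552 mg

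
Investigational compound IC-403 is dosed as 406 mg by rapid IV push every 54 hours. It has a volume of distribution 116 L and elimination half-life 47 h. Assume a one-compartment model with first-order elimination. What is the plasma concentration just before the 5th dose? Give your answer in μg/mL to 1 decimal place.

2.8 μg/mL

f = (1/2)^(τ/t½) = (1/2)^(54/47) ≈ 0.4510.
C₀ = D/Vd = 406/116 ≈ 3.500 μg/mL.
Before the 5th dose, 4 doses have been given. Superposition: Cmin = C₀·(f + f² + … + f^4).
≈ 3.500 × (0.4510 + 0.2034 + 0.0917 + 0.0414) ≈ 3.500 × 0.7875 ≈ 2.756 μg/mL.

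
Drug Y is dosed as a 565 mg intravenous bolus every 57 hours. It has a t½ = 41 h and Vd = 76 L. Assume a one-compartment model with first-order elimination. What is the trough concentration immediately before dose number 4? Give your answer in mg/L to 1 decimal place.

4.3 mg/L

f = (1/2)^(τ/t½) = (1/2)^(57/41) ≈ 0.3815.
C₀ = D/Vd = 565/76 ≈ 7.434 mg/L.
Before the 4th dose, 3 doses have been given. Superposition: Cmin = C₀·(f + f² + … + f^3).
≈ 7.434 × (0.3815 + 0.1455 + 0.0555) ≈ 7.434 × 0.5825 ≈ 4.330 mg/L.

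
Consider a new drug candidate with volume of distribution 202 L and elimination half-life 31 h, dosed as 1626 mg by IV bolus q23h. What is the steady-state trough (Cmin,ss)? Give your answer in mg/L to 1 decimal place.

12.0 mg/L

k = ln2/t½ = ln2/31 ≈ 0.022360 h⁻¹; fraction remaining f = e^(−kτ) = e^(−0.022360×23) ≈ 0.5979.
Accumulation ratio R = 1/(1 − f) ≈ 1/0.4021 ≈ 2.4869.
Single-dose peak C₀ = D/Vd = 1626/202 ≈ 8.050 mg/L.
Steady-state peak Cmax,ss = C₀·R ≈ 8.050 × 2.4869 ≈ 20.020 mg/L.
One interval later, Cmin,ss = Cmax,ss·e^(−kτ) ≈ 20.020 × 0.5979 ≈ 11.970 mg/L.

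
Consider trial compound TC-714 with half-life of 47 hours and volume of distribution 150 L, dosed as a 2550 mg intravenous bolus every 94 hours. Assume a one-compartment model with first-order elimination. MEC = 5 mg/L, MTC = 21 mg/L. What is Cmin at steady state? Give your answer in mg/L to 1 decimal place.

τ = 94 h = 2 half-lives, so f = (1/2)^2 = 0.25.
Accumulation ratio R = 1/(1 − f) = 1/0.75 = 4/3.
Single-dose peak C₀ = D/Vd = 2550/150 = 17 mg/L.
Steady-state peak Cmax,ss = C₀·R = 17 × 4/3 ≈ 22.667 mg/L.
Steady-state trough Cmin,ss = Cmax,ss·f ≈ 22.667 × 0.25 ≈ 5.667 mg/L.
Trough 5.7 mg/L vs MEC 5 mg/L: adequate.

5.7 mg/L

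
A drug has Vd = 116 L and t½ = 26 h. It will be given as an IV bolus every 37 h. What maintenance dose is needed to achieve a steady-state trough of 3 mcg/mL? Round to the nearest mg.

τ/t½ = 37/26 ≈ 1.4231, so f = (1/2)^(37/26) ≈ 0.372916.
Cmin,ss = (D/Vd)·f/(1−f), so D = Cmin,ss·Vd·(1−f)/f.
D = 3 × 116 × (1−f)/f ≈ 3 × 116 × 1.68157 ≈ 585.19 mg.

585 mg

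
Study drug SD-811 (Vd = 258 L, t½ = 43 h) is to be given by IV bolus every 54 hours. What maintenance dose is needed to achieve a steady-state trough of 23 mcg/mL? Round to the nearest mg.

8237 mg

τ/t½ = 54/43 ≈ 1.2558, so f = (1/2)^(54/43) ≈ 0.418757.
Cmin,ss = (D/Vd)·f/(1−f), so D = Cmin,ss·Vd·(1−f)/f.
D = 23 × 258 × (1−f)/f ≈ 23 × 258 × 1.38802 ≈ 8236.51 mg.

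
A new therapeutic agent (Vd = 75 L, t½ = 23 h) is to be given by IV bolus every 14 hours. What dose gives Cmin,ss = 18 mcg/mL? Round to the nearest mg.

τ/t½ = 14/23 ≈ 0.6087, so f = (1/2)^(14/23) ≈ 0.655789.
Cmin,ss = (D/Vd)·f/(1−f), so D = Cmin,ss·Vd·(1−f)/f.
D = 18 × 75 × (1−f)/f ≈ 18 × 75 × 0.52488 ≈ 708.59 mg.

709 mg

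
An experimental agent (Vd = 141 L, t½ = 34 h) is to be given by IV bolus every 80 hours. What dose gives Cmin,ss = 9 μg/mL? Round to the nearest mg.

5214 mg

τ/t½ = 80/34 ≈ 2.3529, so f = (1/2)^(80/34) ≈ 0.195747.
Cmin,ss = (D/Vd)·f/(1−f), so D = Cmin,ss·Vd·(1−f)/f.
D = 9 × 141 × (1−f)/f ≈ 9 × 141 × 4.10864 ≈ 5213.86 mg.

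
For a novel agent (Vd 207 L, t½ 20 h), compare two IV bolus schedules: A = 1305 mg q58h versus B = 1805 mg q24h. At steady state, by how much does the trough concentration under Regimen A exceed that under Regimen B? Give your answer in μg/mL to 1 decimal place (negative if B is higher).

Regimen A: f = (1/2)^(58/20) ≈ 0.1340; Cmin,ss = (1305/207)·f/(1−f) ≈ 0.975 μg/mL.
Regimen B: f = (1/2)^(24/20) ≈ 0.4353; Cmin,ss = (1805/207)·f/(1−f) ≈ 6.722 μg/mL.
Difference ≈ 0.975 − 6.722 ≈ -5.747 μg/mL.

-5.7 μg/mL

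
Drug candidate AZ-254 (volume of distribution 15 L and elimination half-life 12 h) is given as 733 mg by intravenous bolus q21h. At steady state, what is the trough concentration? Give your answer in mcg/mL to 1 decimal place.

20.7 mcg/mL

Over one 21-h interval, 21/12 ≈ 1.75 half-lives elapse, leaving f ≈ 0.2973 of each dose.
Single-dose peak C₀ = D/Vd = 733/15 ≈ 48.867 mcg/mL.
Steady-state trough Cmin,ss = C₀·f/(1−f) ≈ 48.867 × 0.2973/0.7027 ≈ 20.675 mcg/mL.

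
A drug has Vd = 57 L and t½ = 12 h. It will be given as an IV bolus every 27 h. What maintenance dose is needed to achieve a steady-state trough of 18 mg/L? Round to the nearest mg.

τ/t½ = 27/12 ≈ 2.25, so f = (1/2)^(27/12) ≈ 0.210224.
Cmin,ss = (D/Vd)·f/(1−f), so D = Cmin,ss·Vd·(1−f)/f.
D = 18 × 57 × (1−f)/f ≈ 18 × 57 × 3.75683 ≈ 3854.51 mg.

3855 mg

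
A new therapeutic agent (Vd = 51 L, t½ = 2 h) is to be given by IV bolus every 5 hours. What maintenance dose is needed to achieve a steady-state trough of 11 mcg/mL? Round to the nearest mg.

2612 mg

τ/t½ = 5/2 ≈ 2.5, so f = (1/2)^(5/2) ≈ 0.176777.
Cmin,ss = (D/Vd)·f/(1−f), so D = Cmin,ss·Vd·(1−f)/f.
D = 11 × 51 × (1−f)/f ≈ 11 × 51 × 4.65684 ≈ 2612.49 mg.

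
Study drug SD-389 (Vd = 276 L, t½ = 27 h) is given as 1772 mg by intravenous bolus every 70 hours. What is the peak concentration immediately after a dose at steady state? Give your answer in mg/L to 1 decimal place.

k = ln2/t½ = ln2/27 ≈ 0.025672 h⁻¹; fraction remaining f = e^(−kτ) = e^(−0.025672×70) ≈ 0.1658.
Accumulation ratio R = 1/(1 − f) ≈ 1/0.8342 ≈ 1.1988.
Each bolus raises the concentration by D/Vd = 1772/276 ≈ 6.420 mg/L.
Steady-state peak Cmax,ss = C₀·R ≈ 6.420 × 1.1988 ≈ 7.696 mg/L.

7.7 mg/L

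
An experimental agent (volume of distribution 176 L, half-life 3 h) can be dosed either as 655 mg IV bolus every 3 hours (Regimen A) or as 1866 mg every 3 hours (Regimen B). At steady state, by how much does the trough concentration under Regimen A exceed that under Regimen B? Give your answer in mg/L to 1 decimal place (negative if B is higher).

-6.9 mg/L

Regimen A: f = (1/2)^(3/3) ≈ 0.5000; Cmin,ss = (655/176)·f/(1−f) ≈ 3.722 mg/L.
Regimen B: f = (1/2)^(3/3) ≈ 0.5000; Cmin,ss = (1866/176)·f/(1−f) ≈ 10.602 mg/L.
Difference ≈ 3.722 − 10.602 ≈ -6.880 mg/L.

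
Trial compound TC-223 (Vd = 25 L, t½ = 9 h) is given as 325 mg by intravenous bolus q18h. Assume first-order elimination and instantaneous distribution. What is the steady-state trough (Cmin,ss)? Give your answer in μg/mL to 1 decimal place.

The dosing interval is 2 half-lives, so f = 2^(−2) = 0.25.
At steady state, R = 1/(1 − 0.25) = 4/3.
Single-dose peak C₀ = D/Vd = 325/25 = 13 μg/mL.
Steady-state peak Cmax,ss = C₀·R = 13 × 4/3 ≈ 17.333 μg/mL.
Steady-state trough Cmin,ss = Cmax,ss·f ≈ 17.333 × 0.25 ≈ 4.333 μg/mL.

4.3 μg/mL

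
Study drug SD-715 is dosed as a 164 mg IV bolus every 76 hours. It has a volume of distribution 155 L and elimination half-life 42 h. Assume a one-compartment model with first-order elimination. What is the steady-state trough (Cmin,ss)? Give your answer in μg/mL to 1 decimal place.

k = ln2/t½ = ln2/42 ≈ 0.016504 h⁻¹; fraction remaining f = e^(−kτ) = e^(−0.016504×76) ≈ 0.2853.
Each bolus raises the concentration by D/Vd = 164/155 ≈ 1.058 μg/mL.
Steady-state trough Cmin,ss = C₀·f/(1−f) ≈ 1.058 × 0.2853/0.7147 ≈ 0.422 μg/mL.

0.4 μg/mL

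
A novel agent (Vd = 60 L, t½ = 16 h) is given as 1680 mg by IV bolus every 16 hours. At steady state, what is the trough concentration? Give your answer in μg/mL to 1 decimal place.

28.0 μg/mL

τ = 16 h = 1 half-life, so f = (1/2)^1 = 0.5.
At steady state, R = 1/(1 − 0.5) = 2/1.
Single-dose peak C₀ = D/Vd = 1680/60 = 28 μg/mL.
Steady-state peak Cmax,ss = C₀·R = 28 × 2/1 ≈ 56.000 μg/mL.
Steady-state trough Cmin,ss = Cmax,ss·f ≈ 56.000 × 0.5 ≈ 28.000 μg/mL.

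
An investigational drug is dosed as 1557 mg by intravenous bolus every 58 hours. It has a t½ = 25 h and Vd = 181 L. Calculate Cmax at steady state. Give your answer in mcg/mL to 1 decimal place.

10.8 mcg/mL

k = ln2/t½ = ln2/25 ≈ 0.027726 h⁻¹; fraction remaining f = e^(−kτ) = e^(−0.027726×58) ≈ 0.2003.
At steady state, accumulation factor R = 1/(1 − e^(−kτ)) ≈ 1.2505.
Each bolus raises the concentration by D/Vd = 1557/181 ≈ 8.602 mcg/mL.
Steady-state peak Cmax,ss = C₀·R ≈ 8.602 × 1.2505 ≈ 10.757 mcg/mL.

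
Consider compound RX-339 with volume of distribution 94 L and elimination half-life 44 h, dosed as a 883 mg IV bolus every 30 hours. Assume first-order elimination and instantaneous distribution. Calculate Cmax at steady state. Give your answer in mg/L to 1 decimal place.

24.9 mg/L

Over one 30-h interval, 30/44 ≈ 0.68182 half-lives elapse, leaving f ≈ 0.6234 of each dose.
Accumulation ratio R = 1/(1 − f) ≈ 1/0.3766 ≈ 2.6553.
Single-dose peak C₀ = D/Vd = 883/94 ≈ 9.394 mg/L.
Steady-state peak Cmax,ss = C₀·R ≈ 9.394 × 2.6553 ≈ 24.944 mg/L.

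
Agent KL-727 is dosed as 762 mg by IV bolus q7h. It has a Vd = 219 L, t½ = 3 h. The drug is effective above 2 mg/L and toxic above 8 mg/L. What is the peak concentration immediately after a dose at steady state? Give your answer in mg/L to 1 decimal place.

4.3 mg/L

k = ln2/t½ = ln2/3 ≈ 0.231049 h⁻¹; fraction remaining f = e^(−kτ) = e^(−0.231049×7) ≈ 0.1984.
Accumulation ratio R = 1/(1 − f) ≈ 1/0.8016 ≈ 1.2475.
Each bolus raises the concentration by D/Vd = 762/219 ≈ 3.479 mg/L.
Cmax,ss = C₀/(1 − f) ≈ 3.479/0.8016 ≈ 4.340 mg/L.
Peak 4.3 mg/L vs MTC 8 mg/L: below toxic threshold.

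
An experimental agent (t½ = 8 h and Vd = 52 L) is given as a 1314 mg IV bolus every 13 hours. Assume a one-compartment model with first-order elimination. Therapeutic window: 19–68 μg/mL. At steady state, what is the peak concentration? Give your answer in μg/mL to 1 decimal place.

37.4 μg/mL

k = ln2/t½ = ln2/8 ≈ 0.086643 h⁻¹; fraction remaining f = e^(−kτ) = e^(−0.086643×13) ≈ 0.3242.
At steady state, accumulation factor R = 1/(1 − e^(−kτ)) ≈ 1.4797.
Single-dose peak C₀ = D/Vd = 1314/52 ≈ 25.269 μg/mL.
Steady-state peak Cmax,ss = C₀·R ≈ 25.269 × 1.4797 ≈ 37.391 μg/mL.
Peak 37.4 μg/mL vs MTC 68 μg/mL: below toxic threshold.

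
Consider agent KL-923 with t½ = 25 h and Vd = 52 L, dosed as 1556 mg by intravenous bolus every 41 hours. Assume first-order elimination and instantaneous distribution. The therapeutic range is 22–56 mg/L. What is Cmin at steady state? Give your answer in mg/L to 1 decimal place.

14.1 mg/L

τ/t½ = 41/25 ≈ 1.64, so fraction remaining f = (1/2)^(41/25) ≈ 0.3209.
Accumulation ratio R = 1/(1 − f) ≈ 1/0.6791 ≈ 1.4725.
Single-dose peak C₀ = D/Vd = 1556/52 ≈ 29.923 mg/L.
Cmax,ss = C₀/(1 − f) ≈ 29.923/0.6791 ≈ 44.063 mg/L.
Steady-state trough Cmin,ss = Cmax,ss·f ≈ 44.063 × 0.3209 ≈ 14.140 mg/L.
Trough 14.1 mg/L vs MEC 22 mg/L: subtherapeutic.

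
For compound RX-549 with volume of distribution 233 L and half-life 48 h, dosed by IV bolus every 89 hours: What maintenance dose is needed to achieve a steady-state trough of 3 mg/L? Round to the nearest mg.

1828 mg

τ/t½ = 89/48 ≈ 1.8542, so f = (1/2)^(89/48) ≈ 0.276592.
Cmin,ss = (D/Vd)·f/(1−f), so D = Cmin,ss·Vd·(1−f)/f.
D = 3 × 233 × (1−f)/f ≈ 3 × 233 × 2.61543 ≈ 1828.19 mg.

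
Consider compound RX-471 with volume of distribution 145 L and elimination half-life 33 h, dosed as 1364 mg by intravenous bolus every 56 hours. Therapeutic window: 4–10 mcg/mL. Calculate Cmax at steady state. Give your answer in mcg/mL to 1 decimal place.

13.6 mcg/mL

k = ln2/t½ = ln2/33 ≈ 0.021004 h⁻¹; fraction remaining f = e^(−kτ) = e^(−0.021004×56) ≈ 0.3084.
At steady state, accumulation factor R = 1/(1 − e^(−kτ)) ≈ 1.4459.
Single-dose peak C₀ = D/Vd = 1364/145 ≈ 9.407 mcg/mL.
Steady-state peak Cmax,ss = C₀·R ≈ 9.407 × 1.4459 ≈ 13.602 mcg/mL.
Peak 13.6 mcg/mL vs MTC 10 mcg/mL: exceeds toxic threshold.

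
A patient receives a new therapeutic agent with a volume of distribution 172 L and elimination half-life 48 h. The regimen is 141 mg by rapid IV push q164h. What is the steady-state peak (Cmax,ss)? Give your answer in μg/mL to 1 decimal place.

Over one 164-h interval, 164/48 ≈ 3.4167 half-lives elapse, leaving f ≈ 0.0936 of each dose.
At steady state, accumulation factor R = 1/(1 − e^(−kτ)) ≈ 1.1033.
Single-dose peak C₀ = D/Vd = 141/172 ≈ 0.820 μg/mL.
Cmax,ss = C₀/(1 − f) ≈ 0.820/0.9064 ≈ 0.905 μg/mL.

0.9 μg/mL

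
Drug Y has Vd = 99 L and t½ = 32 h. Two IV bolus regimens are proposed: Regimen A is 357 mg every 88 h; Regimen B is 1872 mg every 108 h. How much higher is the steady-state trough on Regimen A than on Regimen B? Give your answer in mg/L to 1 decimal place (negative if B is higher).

Regimen A: f = (1/2)^(88/32) ≈ 0.1487; Cmin,ss = (357/99)·f/(1−f) ≈ 0.630 mg/L.
Regimen B: f = (1/2)^(108/32) ≈ 0.0964; Cmin,ss = (1872/99)·f/(1−f) ≈ 2.017 mg/L.
Difference ≈ 0.630 − 2.017 ≈ -1.387 mg/L.

-1.4 mg/L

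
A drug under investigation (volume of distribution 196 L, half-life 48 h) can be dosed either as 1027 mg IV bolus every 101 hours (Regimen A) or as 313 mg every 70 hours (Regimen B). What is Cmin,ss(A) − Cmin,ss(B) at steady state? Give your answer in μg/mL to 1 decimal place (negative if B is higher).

Regimen A: f = (1/2)^(101/48) ≈ 0.2326; Cmin,ss = (1027/196)·f/(1−f) ≈ 1.588 μg/mL.
Regimen B: f = (1/2)^(70/48) ≈ 0.3639; Cmin,ss = (313/196)·f/(1−f) ≈ 0.914 μg/mL.
Difference ≈ 1.588 − 0.914 ≈ 0.674 μg/mL.

0.7 μg/mL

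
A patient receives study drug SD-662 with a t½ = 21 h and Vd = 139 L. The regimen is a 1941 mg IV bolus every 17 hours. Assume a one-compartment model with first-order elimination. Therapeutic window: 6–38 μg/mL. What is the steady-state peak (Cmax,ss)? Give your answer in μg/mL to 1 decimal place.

32.5 μg/mL

k = ln2/t½ = ln2/21 ≈ 0.033007 h⁻¹; fraction remaining f = e^(−kτ) = e^(−0.033007×17) ≈ 0.5706.
At steady state, accumulation factor R = 1/(1 − e^(−kτ)) ≈ 2.3288.
Each bolus raises the concentration by D/Vd = 1941/139 ≈ 13.964 μg/mL.
Steady-state peak Cmax,ss = C₀·R ≈ 13.964 × 2.3288 ≈ 32.519 μg/mL.
Peak 32.5 μg/mL vs MTC 38 μg/mL: below toxic threshold.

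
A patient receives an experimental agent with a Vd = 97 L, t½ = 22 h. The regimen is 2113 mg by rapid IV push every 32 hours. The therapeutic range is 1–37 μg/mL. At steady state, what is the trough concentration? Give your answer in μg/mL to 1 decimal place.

12.5 μg/mL

k = ln2/t½ = ln2/22 ≈ 0.031507 h⁻¹; fraction remaining f = e^(−kτ) = e^(−0.031507×32) ≈ 0.3649.
Single-dose peak C₀ = D/Vd = 2113/97 ≈ 21.784 μg/mL.
Steady-state trough Cmin,ss = C₀·f/(1−f) ≈ 21.784 × 0.3649/0.6351 ≈ 12.516 μg/mL.
Trough 12.5 μg/mL vs MEC 1 μg/mL: adequate.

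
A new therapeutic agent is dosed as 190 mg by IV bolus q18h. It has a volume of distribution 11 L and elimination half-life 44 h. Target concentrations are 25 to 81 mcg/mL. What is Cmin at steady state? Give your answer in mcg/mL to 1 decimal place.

Over one 18-h interval, 18/44 ≈ 0.40909 half-lives elapse, leaving f ≈ 0.7531 of each dose.
Accumulation ratio R = 1/(1 − f) ≈ 1/0.2469 ≈ 4.0502.
Single-dose peak C₀ = D/Vd = 190/11 ≈ 17.273 mcg/mL.
Cmax,ss = C₀/(1 − f) ≈ 17.273/0.2469 ≈ 69.959 mcg/mL.
Steady-state trough Cmin,ss = Cmax,ss·f ≈ 69.959 × 0.7531 ≈ 52.686 mcg/mL.
Trough 52.7 mcg/mL vs MEC 25 mcg/mL: adequate.

52.7 mcg/mL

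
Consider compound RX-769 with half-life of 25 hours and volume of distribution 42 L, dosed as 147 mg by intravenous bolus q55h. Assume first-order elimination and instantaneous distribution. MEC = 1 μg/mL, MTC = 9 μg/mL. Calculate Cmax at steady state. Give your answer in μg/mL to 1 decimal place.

4.5 μg/mL

k = ln2/t½ = ln2/25 ≈ 0.027726 h⁻¹; fraction remaining f = e^(−kτ) = e^(−0.027726×55) ≈ 0.2176.
At steady state, accumulation factor R = 1/(1 − e^(−kτ)) ≈ 1.2781.
Single-dose peak C₀ = D/Vd = 147/42 ≈ 3.500 μg/mL.
Steady-state peak Cmax,ss = C₀·R ≈ 3.500 × 1.2781 ≈ 4.473 μg/mL.
Peak 4.5 μg/mL vs MTC 9 μg/mL: below toxic threshold.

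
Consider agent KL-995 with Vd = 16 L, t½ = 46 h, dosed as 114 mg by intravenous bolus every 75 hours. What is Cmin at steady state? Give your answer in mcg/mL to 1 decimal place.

τ/t½ = 75/46 ≈ 1.6304, so fraction remaining f = (1/2)^(75/46) ≈ 0.3230.
Each bolus raises the concentration by D/Vd = 114/16 ≈ 7.125 mcg/mL.
Steady-state trough Cmin,ss = C₀·f/(1−f) ≈ 7.125 × 0.3230/0.6770 ≈ 3.399 mcg/mL.

3.4 mcg/mL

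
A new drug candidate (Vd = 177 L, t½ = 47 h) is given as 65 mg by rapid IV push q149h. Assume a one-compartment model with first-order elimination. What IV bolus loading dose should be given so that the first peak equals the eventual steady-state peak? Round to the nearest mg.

73 mg

f = (1/2)^(149/47) ≈ 0.111089; accumulation ratio R = 1/(1−f) ≈ 1.12497.
Loading dose to hit Cmax,ss on first dose: D_load = D_maint·R ≈ 65 × 1.12497 ≈ 73.12 mg.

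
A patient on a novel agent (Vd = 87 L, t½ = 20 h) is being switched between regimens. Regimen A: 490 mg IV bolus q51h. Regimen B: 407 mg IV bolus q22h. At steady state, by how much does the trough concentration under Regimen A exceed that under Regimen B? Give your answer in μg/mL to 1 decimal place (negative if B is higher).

-2.9 μg/mL

Regimen A: f = (1/2)^(51/20) ≈ 0.1708; Cmin,ss = (490/87)·f/(1−f) ≈ 1.160 μg/mL.
Regimen B: f = (1/2)^(22/20) ≈ 0.4665; Cmin,ss = (407/87)·f/(1−f) ≈ 4.091 μg/mL.
Difference ≈ 1.160 − 4.091 ≈ -2.931 μg/mL.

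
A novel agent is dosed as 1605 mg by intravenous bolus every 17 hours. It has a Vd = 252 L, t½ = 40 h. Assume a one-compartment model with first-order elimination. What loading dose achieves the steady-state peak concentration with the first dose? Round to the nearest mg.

f = (1/2)^(17/40) ≈ 0.744839; accumulation ratio R = 1/(1−f) ≈ 3.91909.
Loading dose to hit Cmax,ss on first dose: D_load = D_maint·R ≈ 1605 × 3.91909 ≈ 6290.14 mg.

6290 mg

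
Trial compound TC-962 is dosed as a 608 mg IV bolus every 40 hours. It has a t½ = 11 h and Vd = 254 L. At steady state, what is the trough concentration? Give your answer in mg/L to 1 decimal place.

Over one 40-h interval, 40/11 ≈ 3.6364 half-lives elapse, leaving f ≈ 0.0804 of each dose.
Accumulation ratio R = 1/(1 − f) ≈ 1/0.9196 ≈ 1.0874.
Each bolus raises the concentration by D/Vd = 608/254 ≈ 2.394 mg/L.
Cmax,ss = C₀/(1 − f) ≈ 2.394/0.9196 ≈ 2.603 mg/L.
One interval later, Cmin,ss = Cmax,ss·e^(−kτ) ≈ 2.603 × 0.0804 ≈ 0.209 mg/L.

0.2 mg/L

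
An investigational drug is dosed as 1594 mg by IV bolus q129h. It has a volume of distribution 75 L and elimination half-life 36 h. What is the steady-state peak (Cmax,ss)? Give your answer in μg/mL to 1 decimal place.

23.2 μg/mL

k = ln2/t½ = ln2/36 ≈ 0.019254 h⁻¹; fraction remaining f = e^(−kτ) = e^(−0.019254×129) ≈ 0.0834.
Accumulation ratio R = 1/(1 − f) ≈ 1/0.9166 ≈ 1.0910.
Single-dose peak C₀ = D/Vd = 1594/75 ≈ 21.253 μg/mL.
Steady-state peak Cmax,ss = C₀·R ≈ 21.253 × 1.0910 ≈ 23.187 μg/mL.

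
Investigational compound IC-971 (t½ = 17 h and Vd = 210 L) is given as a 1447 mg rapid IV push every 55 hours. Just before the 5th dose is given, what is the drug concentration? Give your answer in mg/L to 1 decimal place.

f = (1/2)^(τ/t½) = (1/2)^(55/17) ≈ 0.1062.
C₀ = D/Vd = 1447/210 ≈ 6.890 mg/L.
Before the 5th dose, 4 doses have been given. Superposition: Cmin = C₀·(f + f² + … + f^4).
≈ 6.890 × (0.1062 + 0.0113 + 0.0012 + 0.0001) ≈ 6.890 × 0.1188 ≈ 0.819 mg/L.

0.8 mg/L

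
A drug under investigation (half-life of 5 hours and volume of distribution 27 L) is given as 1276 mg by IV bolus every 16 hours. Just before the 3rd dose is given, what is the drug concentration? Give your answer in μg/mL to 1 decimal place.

5.7 μg/mL

f = (1/2)^(τ/t½) = (1/2)^(16/5) ≈ 0.1088.
C₀ = D/Vd = 1276/27 ≈ 47.259 μg/mL.
Before the 3rd dose, 2 doses have been given. Superposition: Cmin = C₀·(f + f²).
≈ 47.259 × (0.1088 + 0.0118) ≈ 47.259 × 0.1206 ≈ 5.699 μg/mL.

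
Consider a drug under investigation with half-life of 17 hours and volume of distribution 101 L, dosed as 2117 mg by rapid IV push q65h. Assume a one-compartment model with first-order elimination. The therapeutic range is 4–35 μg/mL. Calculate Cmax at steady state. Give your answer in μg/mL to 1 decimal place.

τ/t½ = 65/17 ≈ 3.8235, so fraction remaining f = (1/2)^(65/17) ≈ 0.0706.
At steady state, accumulation factor R = 1/(1 − e^(−kτ)) ≈ 1.0760.
Each bolus raises the concentration by D/Vd = 2117/101 ≈ 20.960 μg/mL.
Steady-state peak Cmax,ss = C₀·R ≈ 20.960 × 1.0760 ≈ 22.553 μg/mL.
Peak 22.6 μg/mL vs MTC 35 μg/mL: below toxic threshold.

22.6 μg/mL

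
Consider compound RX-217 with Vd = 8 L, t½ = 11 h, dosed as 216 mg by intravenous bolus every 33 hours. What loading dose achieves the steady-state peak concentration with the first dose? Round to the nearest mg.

f = (1/2)^(33/11) ≈ 0.125000; accumulation ratio R = 1/(1−f) ≈ 1.14286.
Loading dose to hit Cmax,ss on first dose: D_load = D_maint·R ≈ 216 × 1.14286 ≈ 246.86 mg.

247 mg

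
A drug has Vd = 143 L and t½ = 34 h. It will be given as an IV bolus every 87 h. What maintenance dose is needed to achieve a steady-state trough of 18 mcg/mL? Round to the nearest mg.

12593 mg

τ/t½ = 87/34 ≈ 2.5588, so f = (1/2)^(87/34) ≈ 0.169714.
Cmin,ss = (D/Vd)·f/(1−f), so D = Cmin,ss·Vd·(1−f)/f.
D = 18 × 143 × (1−f)/f ≈ 18 × 143 × 4.89227 ≈ 12592.70 mg.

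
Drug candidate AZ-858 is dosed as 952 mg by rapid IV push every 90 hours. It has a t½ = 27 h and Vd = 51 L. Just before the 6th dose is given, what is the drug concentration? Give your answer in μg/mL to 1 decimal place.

f = (1/2)^(τ/t½) = (1/2)^(90/27) ≈ 0.0992.
C₀ = D/Vd = 952/51 ≈ 18.667 μg/mL.
Before the 6th dose, 5 doses have been given. Superposition: Cmin = C₀·(f + f² + … + f^5).
≈ 18.667 × (0.0992 + 0.0098 + 0.0010 + 0.0001 + 0.0000) ≈ 18.667 × 0.1101 ≈ 2.055 μg/mL.

2.1 μg/mL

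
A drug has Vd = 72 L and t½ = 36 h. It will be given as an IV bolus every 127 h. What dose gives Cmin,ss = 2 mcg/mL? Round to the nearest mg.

τ/t½ = 127/36 ≈ 3.5278, so f = (1/2)^(127/36) ≈ 0.086703.
Cmin,ss = (D/Vd)·f/(1−f), so D = Cmin,ss·Vd·(1−f)/f.
D = 2 × 72 × (1−f)/f ≈ 2 × 72 × 10.53363 ≈ 1516.84 mg.

1517 mg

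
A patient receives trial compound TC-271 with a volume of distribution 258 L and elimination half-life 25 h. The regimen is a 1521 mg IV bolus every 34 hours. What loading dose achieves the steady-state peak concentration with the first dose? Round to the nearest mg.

f = (1/2)^(34/25) ≈ 0.389582; accumulation ratio R = 1/(1−f) ≈ 1.63822.
Loading dose to hit Cmax,ss on first dose: D_load = D_maint·R ≈ 1521 × 1.63822 ≈ 2491.73 mg.

2492 mg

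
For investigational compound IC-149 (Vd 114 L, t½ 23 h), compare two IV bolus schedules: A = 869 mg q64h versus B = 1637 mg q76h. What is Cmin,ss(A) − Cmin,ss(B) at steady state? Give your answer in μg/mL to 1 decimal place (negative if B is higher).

-0.3 μg/mL

Regimen A: f = (1/2)^(64/23) ≈ 0.1453; Cmin,ss = (869/114)·f/(1−f) ≈ 1.296 μg/mL.
Regimen B: f = (1/2)^(76/23) ≈ 0.1012; Cmin,ss = (1637/114)·f/(1−f) ≈ 1.617 μg/mL.
Difference ≈ 1.296 − 1.617 ≈ -0.321 μg/mL.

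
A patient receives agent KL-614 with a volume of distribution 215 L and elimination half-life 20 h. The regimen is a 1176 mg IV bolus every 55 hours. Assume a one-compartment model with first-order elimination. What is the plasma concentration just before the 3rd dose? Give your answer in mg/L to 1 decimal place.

f = (1/2)^(τ/t½) = (1/2)^(55/20) ≈ 0.1487.
C₀ = D/Vd = 1176/215 ≈ 5.470 mg/L.
Before the 3rd dose, 2 doses have been given. Superposition: Cmin = C₀·(f + f²).
≈ 5.470 × (0.1487 + 0.0221) ≈ 5.470 × 0.1708 ≈ 0.934 mg/L.

0.9 mg/L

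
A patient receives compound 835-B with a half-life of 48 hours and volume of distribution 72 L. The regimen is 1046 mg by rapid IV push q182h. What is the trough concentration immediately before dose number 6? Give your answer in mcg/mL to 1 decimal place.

f = (1/2)^(τ/t½) = (1/2)^(182/48) ≈ 0.0722.
C₀ = D/Vd = 1046/72 ≈ 14.528 mcg/mL.
Before the 6th dose, 5 doses have been given. Superposition: Cmin = C₀·(f + f² + … + f^5).
≈ 14.528 × (0.0722 + 0.0052 + 0.0004 + 0.0000 + 0.0000) ≈ 14.528 × 0.0778 ≈ 1.130 mcg/mL.

1.1 mcg/mL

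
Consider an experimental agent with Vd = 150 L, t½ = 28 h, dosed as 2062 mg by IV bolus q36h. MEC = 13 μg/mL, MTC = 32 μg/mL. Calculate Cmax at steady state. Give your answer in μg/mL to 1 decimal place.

23.3 μg/mL

k = ln2/t½ = ln2/28 ≈ 0.024755 h⁻¹; fraction remaining f = e^(−kτ) = e^(−0.024755×36) ≈ 0.4102.
Accumulation ratio R = 1/(1 − f) ≈ 1/0.5898 ≈ 1.6955.
Each bolus raises the concentration by D/Vd = 2062/150 ≈ 13.747 μg/mL.
Steady-state peak Cmax,ss = C₀·R ≈ 13.747 × 1.6955 ≈ 23.308 μg/mL.
Peak 23.3 μg/mL vs MTC 32 μg/mL: below toxic threshold.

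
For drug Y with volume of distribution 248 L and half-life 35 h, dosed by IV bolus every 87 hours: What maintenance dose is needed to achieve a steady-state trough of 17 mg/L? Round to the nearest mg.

19398 mg

τ/t½ = 87/35 ≈ 2.4857, so f = (1/2)^(87/35) ≈ 0.178536.
Cmin,ss = (D/Vd)·f/(1−f), so D = Cmin,ss·Vd·(1−f)/f.
D = 17 × 248 × (1−f)/f ≈ 17 × 248 × 4.60111 ≈ 19398.28 mg.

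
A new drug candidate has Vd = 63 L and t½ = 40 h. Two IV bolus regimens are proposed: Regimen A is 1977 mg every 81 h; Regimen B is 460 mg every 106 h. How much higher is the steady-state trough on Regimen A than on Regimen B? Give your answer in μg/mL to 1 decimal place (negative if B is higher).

8.8 μg/mL

Regimen A: f = (1/2)^(81/40) ≈ 0.2457; Cmin,ss = (1977/63)·f/(1−f) ≈ 10.222 μg/mL.
Regimen B: f = (1/2)^(106/40) ≈ 0.1593; Cmin,ss = (460/63)·f/(1−f) ≈ 1.384 μg/mL.
Difference ≈ 10.222 − 1.384 ≈ 8.838 μg/mL.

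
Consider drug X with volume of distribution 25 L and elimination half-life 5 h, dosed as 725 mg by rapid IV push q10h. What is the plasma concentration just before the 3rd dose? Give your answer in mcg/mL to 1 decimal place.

9.1 mcg/mL

f = (1/2)^(τ/t½) = (1/2)^(10/5) ≈ 0.2500.
C₀ = D/Vd = 725/25 ≈ 29.000 mcg/mL.
Before the 3rd dose, 2 doses have been given. Superposition: Cmin = C₀·(f + f²).
≈ 29.000 × (0.2500 + 0.0625) ≈ 29.000 × 0.3125 ≈ 9.062 mcg/mL.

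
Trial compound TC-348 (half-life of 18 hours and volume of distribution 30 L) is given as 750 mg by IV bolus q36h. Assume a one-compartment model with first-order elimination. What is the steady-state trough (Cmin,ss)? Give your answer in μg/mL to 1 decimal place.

8.3 μg/mL

The dosing interval is 2 half-lives, so f = 2^(−2) = 0.25.
Accumulation ratio R = 1/(1 − f) = 1/0.75 = 4/3.
Single-dose peak C₀ = D/Vd = 750/30 = 25 μg/mL.
Steady-state peak Cmax,ss = C₀·R = 25 × 4/3 ≈ 33.333 μg/mL.
Steady-state trough Cmin,ss = Cmax,ss·f ≈ 33.333 × 0.25 ≈ 8.333 μg/mL.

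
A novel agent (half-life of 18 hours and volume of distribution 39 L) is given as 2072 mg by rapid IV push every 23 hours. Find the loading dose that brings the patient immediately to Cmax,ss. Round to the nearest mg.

3526 mg

f = (1/2)^(23/18) ≈ 0.412430; accumulation ratio R = 1/(1−f) ≈ 1.70192.
Loading dose to hit Cmax,ss on first dose: D_load = D_maint·R ≈ 2072 × 1.70192 ≈ 3526.38 mg.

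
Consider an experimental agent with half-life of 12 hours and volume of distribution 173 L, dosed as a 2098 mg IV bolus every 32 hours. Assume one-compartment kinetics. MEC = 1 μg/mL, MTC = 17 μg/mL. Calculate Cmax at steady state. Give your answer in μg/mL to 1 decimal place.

k = ln2/t½ = ln2/12 ≈ 0.057762 h⁻¹; fraction remaining f = e^(−kτ) = e^(−0.057762×32) ≈ 0.1575.
At steady state, accumulation factor R = 1/(1 − e^(−kτ)) ≈ 1.1869.
Single-dose peak C₀ = D/Vd = 2098/173 ≈ 12.127 μg/mL.
Steady-state peak Cmax,ss = C₀·R ≈ 12.127 × 1.1869 ≈ 14.394 μg/mL.
Peak 14.4 μg/mL vs MTC 17 μg/mL: below toxic threshold.

14.4 μg/mL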